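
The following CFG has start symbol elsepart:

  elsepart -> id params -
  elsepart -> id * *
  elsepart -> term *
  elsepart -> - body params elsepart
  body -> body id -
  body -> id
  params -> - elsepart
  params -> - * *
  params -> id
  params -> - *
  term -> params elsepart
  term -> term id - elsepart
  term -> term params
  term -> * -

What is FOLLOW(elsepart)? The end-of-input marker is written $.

{ $, *, -, id }

elsepart is the start symbol, so $ ∈ FOLLOW(elsepart).
In elsepart -> - body params elsepart: elsepart is at the end, add FOLLOW(elsepart) = { $, *, -, id }.
In params -> - elsepart: elsepart is at the end, add FOLLOW(params) = { *, -, id }.
In term -> params elsepart: elsepart is at the end, add FOLLOW(term) = { *, -, id }.
In term -> term id - elsepart: elsepart is at the end, add FOLLOW(term) = { *, -, id }.
Union: FOLLOW(elsepart) = { $, *, -, id }.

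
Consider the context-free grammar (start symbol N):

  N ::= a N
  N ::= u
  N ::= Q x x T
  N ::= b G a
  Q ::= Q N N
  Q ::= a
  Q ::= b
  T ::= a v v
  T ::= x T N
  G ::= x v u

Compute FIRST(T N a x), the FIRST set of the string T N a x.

Add FIRST(T) = { a, x }; T is not nullable, stop.

{ a, x }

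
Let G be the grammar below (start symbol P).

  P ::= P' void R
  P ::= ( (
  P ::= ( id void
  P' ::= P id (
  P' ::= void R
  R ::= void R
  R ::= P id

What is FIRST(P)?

From P ::= P' void R: add FIRST(P') = { (, void }.
P ::= ( ( contributes {(}.
P ::= ( id void contributes {(}.
Union: FIRST(P) = { (, void }.

{ (, void }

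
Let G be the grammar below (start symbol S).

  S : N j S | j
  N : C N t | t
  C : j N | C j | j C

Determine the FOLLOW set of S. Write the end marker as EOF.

{ EOF }

S is the start symbol, so EOF ∈ FOLLOW(S).
In S : N j S: S is at the end, add FOLLOW(S) = { EOF }.
Union: FOLLOW(S) = { EOF }.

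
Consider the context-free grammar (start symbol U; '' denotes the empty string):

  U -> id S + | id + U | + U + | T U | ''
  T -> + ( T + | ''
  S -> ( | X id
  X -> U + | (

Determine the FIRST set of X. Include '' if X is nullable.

{ (, +, id }

From X -> U +: U nullable, take FIRST(U) ∪ {+} = { +, id }.
X -> ( contributes {(}.
Union: FIRST(X) = { (, +, id }.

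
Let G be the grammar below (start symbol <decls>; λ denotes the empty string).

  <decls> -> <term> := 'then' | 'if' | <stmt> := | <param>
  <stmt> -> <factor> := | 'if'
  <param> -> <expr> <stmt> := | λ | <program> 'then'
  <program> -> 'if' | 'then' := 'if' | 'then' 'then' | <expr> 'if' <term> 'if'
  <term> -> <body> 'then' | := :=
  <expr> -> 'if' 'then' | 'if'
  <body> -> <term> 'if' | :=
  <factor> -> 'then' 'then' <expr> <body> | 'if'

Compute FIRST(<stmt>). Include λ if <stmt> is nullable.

{ 'if', 'then' }

From <stmt> -> <factor> :=: add FIRST(<factor>) = { 'if', 'then' }.
<stmt> -> 'if' contributes {'if'}.
Union: FIRST(<stmt>) = { 'if', 'then' }.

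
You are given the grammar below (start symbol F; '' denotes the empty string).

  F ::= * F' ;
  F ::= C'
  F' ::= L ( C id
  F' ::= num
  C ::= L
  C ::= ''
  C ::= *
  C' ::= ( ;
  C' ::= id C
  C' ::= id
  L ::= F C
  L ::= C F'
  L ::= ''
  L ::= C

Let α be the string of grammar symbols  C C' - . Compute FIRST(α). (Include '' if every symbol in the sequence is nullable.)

{ (, *, id, num }

Add FIRST(C)\{''} = { (, *, id, num }; C is nullable, continue.
Add FIRST(C') = { (, id }; C' is not nullable, stop.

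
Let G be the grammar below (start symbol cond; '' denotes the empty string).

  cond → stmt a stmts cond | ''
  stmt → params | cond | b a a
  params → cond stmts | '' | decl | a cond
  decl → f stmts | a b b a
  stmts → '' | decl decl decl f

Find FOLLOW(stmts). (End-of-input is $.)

In cond → stmt a stmts cond: add FIRST(cond)\{''} = { a, b, f }.
  Since cond is nullable, also add FOLLOW(cond) = { $, a, f }.
In params → cond stmts: stmts is at the end, add FOLLOW(params) = { a }.
In decl → f stmts: stmts is at the end, add FOLLOW(decl) = { a, f }.
Union: FOLLOW(stmts) = { $, a, b, f }.

{ $, a, b, f }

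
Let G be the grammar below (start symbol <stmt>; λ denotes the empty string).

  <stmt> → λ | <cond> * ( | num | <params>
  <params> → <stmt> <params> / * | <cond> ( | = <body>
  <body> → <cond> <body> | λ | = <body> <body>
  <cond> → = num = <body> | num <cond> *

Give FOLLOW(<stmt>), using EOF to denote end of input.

{ EOF, =, num }

<stmt> is the start symbol, so EOF ∈ FOLLOW(<stmt>).
In <params> → <stmt> <params> / *: add FIRST(<params> / *) = { =, num }.
Union: FOLLOW(<stmt>) = { EOF, =, num }.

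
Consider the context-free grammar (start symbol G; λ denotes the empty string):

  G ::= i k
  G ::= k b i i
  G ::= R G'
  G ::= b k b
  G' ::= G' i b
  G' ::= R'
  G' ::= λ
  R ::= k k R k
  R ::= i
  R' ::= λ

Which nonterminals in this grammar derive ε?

Directly nullable (have an λ-production): G', R'.
No other nonterminal has a production whose RHS symbols are all nullable.

{ G', R' }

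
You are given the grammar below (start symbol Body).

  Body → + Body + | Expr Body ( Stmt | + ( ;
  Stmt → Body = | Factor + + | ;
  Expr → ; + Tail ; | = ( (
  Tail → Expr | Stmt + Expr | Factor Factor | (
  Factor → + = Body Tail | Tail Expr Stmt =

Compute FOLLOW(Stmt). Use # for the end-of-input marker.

In Body → Expr Body ( Stmt: Stmt is at the end, add FOLLOW(Body) = { #, (, +, ;, = }.
In Tail → Stmt + Expr: add FIRST(+ Expr) = { + }.
In Factor → Tail Expr Stmt =: add FIRST(=) = { = }.
Union: FOLLOW(Stmt) = { #, (, +, ;, = }.

{ #, (, +, ;, = }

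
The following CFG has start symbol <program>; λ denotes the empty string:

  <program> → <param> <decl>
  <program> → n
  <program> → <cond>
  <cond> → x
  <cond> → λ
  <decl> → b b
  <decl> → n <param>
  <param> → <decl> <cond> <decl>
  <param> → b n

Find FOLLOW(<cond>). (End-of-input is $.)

In <program> → <cond>: <cond> is at the end, add FOLLOW(<program>) = { $ }.
In <param> → <decl> <cond> <decl>: add FIRST(<decl>) = { b, n }.
Union: FOLLOW(<cond>) = { $, b, n }.

{ $, b, n }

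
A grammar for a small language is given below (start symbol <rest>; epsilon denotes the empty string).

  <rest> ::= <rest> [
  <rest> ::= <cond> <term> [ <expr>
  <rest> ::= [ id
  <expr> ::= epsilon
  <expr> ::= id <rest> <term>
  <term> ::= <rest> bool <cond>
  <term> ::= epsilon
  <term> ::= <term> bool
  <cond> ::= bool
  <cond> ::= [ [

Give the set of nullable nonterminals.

Directly nullable (have an epsilon-production): <expr>, <term>.
No other nonterminal has a production whose RHS symbols are all nullable.

{ <expr>, <term> }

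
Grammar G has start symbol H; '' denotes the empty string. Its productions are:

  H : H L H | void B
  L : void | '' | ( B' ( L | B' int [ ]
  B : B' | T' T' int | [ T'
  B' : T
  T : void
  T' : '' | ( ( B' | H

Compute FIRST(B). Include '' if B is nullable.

{ (, [, int, void }

From B : B': add FIRST(B') = { void }.
From B : T' T' int: T', T' nullable, take FIRST(T') ∪ FIRST(T') ∪ {int} = { (, int, void }.
B : [ T' contributes {[}.
Union: FIRST(B) = { (, [, int, void }.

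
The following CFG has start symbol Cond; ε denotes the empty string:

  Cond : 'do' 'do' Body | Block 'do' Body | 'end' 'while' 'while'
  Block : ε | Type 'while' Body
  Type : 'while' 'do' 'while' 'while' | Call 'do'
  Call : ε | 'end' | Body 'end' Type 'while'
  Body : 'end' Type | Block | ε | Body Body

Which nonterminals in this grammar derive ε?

{ Block, Body, Call }

Directly nullable (have an ε-production): Block, Call, Body.
No other nonterminal has a production whose RHS symbols are all nullable.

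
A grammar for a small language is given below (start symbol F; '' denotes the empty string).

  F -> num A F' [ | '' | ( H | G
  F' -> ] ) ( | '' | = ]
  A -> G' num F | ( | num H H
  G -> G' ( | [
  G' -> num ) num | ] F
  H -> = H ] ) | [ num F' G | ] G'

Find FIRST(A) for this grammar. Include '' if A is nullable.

{ (, ], num }

From A -> G' num F: add FIRST(G') = { ], num }.
A -> ( contributes {(}.
A -> num H H contributes {num}.
Union: FIRST(A) = { (, ], num }.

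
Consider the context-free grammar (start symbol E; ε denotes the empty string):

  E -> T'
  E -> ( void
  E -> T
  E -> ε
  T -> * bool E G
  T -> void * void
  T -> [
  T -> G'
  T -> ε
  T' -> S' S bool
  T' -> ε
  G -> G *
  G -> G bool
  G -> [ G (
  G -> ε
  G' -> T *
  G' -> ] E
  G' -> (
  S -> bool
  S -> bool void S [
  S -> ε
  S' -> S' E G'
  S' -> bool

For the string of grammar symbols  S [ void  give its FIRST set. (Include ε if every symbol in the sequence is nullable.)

{ [, bool }

Add FIRST(S)\{ε} = { bool }; S is nullable, continue.
[ is a terminal; add {[} and stop.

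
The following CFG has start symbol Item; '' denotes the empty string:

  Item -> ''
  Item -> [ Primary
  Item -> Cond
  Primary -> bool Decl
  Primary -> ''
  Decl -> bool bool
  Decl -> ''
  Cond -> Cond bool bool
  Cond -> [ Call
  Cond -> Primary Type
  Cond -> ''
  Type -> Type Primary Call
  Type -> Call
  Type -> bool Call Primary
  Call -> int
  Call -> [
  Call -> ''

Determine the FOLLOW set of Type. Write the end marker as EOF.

In Cond -> Primary Type: Type is at the end, add FOLLOW(Cond) = { EOF, bool }.
In Type -> Type Primary Call: add FIRST(Primary Call)\{''} = { [, bool, int }.
  Since Primary Call is nullable, also add FOLLOW(Type) = { EOF, [, bool, int }.
Union: FOLLOW(Type) = { EOF, [, bool, int }.

{ EOF, [, bool, int }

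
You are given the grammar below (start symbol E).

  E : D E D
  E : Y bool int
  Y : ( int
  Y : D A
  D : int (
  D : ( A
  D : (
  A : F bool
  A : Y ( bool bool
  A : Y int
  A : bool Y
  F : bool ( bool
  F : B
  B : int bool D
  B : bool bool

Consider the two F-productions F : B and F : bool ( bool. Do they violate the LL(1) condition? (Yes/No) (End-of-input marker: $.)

FIRST(B) = { bool, int } and FIRST(bool ( bool) = { bool }.
Both contain bool, so the two alternatives are not disjoint — LL(1) conflict.

Yes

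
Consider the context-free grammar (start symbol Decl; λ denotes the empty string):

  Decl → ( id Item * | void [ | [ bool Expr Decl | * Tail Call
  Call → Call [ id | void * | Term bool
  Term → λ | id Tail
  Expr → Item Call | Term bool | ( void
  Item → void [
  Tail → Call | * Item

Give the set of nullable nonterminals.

{ Term }

Directly nullable (have an λ-production): Term.
No other nonterminal has a production whose RHS symbols are all nullable.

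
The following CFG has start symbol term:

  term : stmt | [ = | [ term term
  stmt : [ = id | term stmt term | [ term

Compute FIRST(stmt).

{ [ }

stmt : [ = id contributes {[}.
From stmt : term stmt term: add FIRST(term) = { [ }.
stmt : [ term contributes {[}.
Union: FIRST(stmt) = { [ }.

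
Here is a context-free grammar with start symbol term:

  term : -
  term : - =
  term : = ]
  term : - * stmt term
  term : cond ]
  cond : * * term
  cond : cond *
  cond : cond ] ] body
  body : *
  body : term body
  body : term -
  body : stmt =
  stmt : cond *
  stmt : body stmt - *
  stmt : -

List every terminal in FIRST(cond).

{ * }

cond : * * term contributes {*}.
From cond : cond *: add FIRST(cond) = { * }.
From cond : cond ] ] body: add FIRST(cond) = { * }.
Union: FIRST(cond) = { * }.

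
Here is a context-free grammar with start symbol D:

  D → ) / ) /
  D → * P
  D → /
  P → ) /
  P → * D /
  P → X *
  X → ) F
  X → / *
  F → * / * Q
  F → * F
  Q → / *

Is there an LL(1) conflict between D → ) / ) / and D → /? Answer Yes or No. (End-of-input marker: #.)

FIRST() / ) /) = { ) } and FIRST(/) = { / }.
The FIRST sets are disjoint and neither alternative is nullable — no conflict.

No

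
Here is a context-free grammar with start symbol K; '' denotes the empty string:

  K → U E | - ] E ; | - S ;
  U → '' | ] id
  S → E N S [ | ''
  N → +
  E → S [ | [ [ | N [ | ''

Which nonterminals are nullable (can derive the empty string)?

Directly nullable (have an ''-production): U, S, E.
K → U E with every symbol nullable, so K is nullable.
No other nonterminal has a production whose RHS symbols are all nullable.

{ E, K, S, U }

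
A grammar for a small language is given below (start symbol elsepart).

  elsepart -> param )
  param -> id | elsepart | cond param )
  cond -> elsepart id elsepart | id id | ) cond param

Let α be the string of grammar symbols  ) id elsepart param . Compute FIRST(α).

{ ) }

) is a terminal; add {)} and stop.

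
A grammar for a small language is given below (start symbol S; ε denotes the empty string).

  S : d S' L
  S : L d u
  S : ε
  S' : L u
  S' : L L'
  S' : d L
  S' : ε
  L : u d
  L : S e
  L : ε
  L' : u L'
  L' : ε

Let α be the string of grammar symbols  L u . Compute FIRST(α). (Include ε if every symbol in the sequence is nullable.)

Add FIRST(L)\{ε} = { d, e, u }; L is nullable, continue.
u is a terminal; add {u} and stop.

{ d, e, u }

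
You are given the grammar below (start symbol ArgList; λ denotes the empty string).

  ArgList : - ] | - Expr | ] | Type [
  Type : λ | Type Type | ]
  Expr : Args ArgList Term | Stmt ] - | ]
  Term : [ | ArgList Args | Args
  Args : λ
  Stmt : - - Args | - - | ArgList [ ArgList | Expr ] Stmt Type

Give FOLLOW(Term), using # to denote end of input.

In Expr : Args ArgList Term: Term is at the end, add FOLLOW(Expr) = { #, -, [, ] }.
Union: FOLLOW(Term) = { #, -, [, ] }.

{ #, -, [, ] }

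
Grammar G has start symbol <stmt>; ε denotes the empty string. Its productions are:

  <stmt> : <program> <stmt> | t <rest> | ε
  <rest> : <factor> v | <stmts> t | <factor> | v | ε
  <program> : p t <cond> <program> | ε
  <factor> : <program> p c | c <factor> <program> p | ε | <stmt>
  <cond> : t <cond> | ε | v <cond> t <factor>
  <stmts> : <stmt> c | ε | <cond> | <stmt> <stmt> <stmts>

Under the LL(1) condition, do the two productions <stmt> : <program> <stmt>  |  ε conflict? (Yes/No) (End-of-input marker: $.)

FIRST(<program> <stmt>) = { p, t, ε } and FIRST(ε) = { ε }.
Both alternatives are nullable, violating the LL(1) condition.

Yes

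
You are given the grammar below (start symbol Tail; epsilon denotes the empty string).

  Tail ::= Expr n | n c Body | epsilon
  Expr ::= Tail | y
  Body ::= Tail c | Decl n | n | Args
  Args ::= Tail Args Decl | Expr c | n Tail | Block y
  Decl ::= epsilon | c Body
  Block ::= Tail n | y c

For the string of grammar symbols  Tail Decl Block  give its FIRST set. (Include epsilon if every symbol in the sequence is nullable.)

{ c, n, y }

Add FIRST(Tail)\{epsilon} = { n, y }; Tail is nullable, continue.
Add FIRST(Decl)\{epsilon} = { c }; Decl is nullable, continue.
Add FIRST(Block) = { n, y }; Block is not nullable, stop.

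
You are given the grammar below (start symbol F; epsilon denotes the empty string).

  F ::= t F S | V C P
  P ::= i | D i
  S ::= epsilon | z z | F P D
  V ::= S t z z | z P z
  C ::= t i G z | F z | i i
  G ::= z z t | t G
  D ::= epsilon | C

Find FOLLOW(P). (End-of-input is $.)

{ $, i, t, z }

In F ::= V C P: P is at the end, add FOLLOW(F) = { $, i, t, z }.
In S ::= F P D: add FIRST(D)\{epsilon} = { i, t, z }.
  Since D is nullable, also add FOLLOW(S) = { $, i, t, z }.
In V ::= z P z: add FIRST(z) = { z }.
Union: FOLLOW(P) = { $, i, t, z }.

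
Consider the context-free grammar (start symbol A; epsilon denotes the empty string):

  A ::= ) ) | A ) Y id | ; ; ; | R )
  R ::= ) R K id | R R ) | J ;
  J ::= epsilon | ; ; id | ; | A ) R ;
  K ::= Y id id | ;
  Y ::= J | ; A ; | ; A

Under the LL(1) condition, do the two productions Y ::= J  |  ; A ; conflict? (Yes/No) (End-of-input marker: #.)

FIRST(J) = { ), ;, epsilon } and FIRST(; A ;) = { ; }.
Both contain ;, so the two alternatives are not disjoint — LL(1) conflict.

Yes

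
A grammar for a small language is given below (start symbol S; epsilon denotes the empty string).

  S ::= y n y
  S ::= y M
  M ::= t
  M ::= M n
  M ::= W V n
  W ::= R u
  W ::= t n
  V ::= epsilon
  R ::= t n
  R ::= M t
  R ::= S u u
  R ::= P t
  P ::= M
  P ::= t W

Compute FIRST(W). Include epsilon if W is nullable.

{ t, y }

From W ::= R u: add FIRST(R) = { t, y }.
W ::= t n contributes {t}.
Union: FIRST(W) = { t, y }.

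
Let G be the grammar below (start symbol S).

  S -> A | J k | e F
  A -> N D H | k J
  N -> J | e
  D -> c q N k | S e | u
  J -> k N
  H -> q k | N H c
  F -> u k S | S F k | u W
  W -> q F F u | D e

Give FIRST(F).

F -> u k S contributes {u}.
From F -> S F k: add FIRST(S) = { e, k }.
F -> u W contributes {u}.
Union: FIRST(F) = { e, k, u }.

{ e, k, u }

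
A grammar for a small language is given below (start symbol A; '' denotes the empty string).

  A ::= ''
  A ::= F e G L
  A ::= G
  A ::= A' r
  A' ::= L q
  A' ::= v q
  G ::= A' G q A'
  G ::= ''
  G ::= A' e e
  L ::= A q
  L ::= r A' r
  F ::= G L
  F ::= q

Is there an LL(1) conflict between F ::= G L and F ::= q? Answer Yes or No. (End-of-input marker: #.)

FIRST(G L) = { q, r, v } and FIRST(q) = { q }.
Both contain q, so the two alternatives are not disjoint — LL(1) conflict.

Yes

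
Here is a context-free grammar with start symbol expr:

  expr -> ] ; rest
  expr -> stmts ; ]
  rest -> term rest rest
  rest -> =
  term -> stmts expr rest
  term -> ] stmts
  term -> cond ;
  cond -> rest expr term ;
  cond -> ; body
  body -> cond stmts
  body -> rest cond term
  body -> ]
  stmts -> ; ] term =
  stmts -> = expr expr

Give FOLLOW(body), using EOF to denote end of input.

In cond -> ; body: body is at the end, add FOLLOW(cond) = { ;, =, ] }.
Union: FOLLOW(body) = { ;, =, ] }.

{ ;, =, ] }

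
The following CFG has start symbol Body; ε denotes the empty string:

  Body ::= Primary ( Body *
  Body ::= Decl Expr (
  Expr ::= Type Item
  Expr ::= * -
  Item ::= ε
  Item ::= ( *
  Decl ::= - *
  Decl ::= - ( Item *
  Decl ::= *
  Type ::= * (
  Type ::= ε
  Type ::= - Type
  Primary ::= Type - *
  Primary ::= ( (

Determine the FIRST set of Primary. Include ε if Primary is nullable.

{ (, *, - }

From Primary ::= Type - *: Type nullable, take FIRST(Type) ∪ {-} = { *, - }.
Primary ::= ( ( contributes {(}.
Union: FIRST(Primary) = { (, *, - }.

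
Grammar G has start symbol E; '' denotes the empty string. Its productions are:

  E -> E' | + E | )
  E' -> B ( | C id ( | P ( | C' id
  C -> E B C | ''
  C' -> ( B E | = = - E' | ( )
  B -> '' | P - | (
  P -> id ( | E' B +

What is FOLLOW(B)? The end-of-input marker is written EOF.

In E' -> B (: add FIRST(() = { ( }.
In C -> E B C: add FIRST(C)\{''} = { (, ), +, =, id }.
  Since C is nullable, also add FOLLOW(C) = { id }.
In C' -> ( B E: add FIRST(E) = { (, ), +, =, id }.
In P -> E' B +: add FIRST(+) = { + }.
Union: FOLLOW(B) = { (, ), +, =, id }.

{ (, ), +, =, id }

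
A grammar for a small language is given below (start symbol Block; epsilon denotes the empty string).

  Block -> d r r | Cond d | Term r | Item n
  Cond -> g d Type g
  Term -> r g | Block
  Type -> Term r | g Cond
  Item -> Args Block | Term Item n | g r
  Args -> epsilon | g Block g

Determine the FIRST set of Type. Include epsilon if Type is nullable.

{ d, g, r }

From Type -> Term r: add FIRST(Term) = { d, g, r }.
Type -> g Cond contributes {g}.
Union: FIRST(Type) = { d, g, r }.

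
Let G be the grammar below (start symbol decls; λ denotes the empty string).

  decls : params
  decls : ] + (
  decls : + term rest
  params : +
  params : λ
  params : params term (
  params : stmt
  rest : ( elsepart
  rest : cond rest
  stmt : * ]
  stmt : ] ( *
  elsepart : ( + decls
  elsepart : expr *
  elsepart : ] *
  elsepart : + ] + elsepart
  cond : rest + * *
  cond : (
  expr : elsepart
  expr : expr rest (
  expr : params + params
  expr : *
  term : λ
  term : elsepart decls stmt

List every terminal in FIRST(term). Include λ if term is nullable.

term : λ contributes λ.
From term : elsepart decls stmt: add FIRST(elsepart) = { (, *, +, ] }.
Union: FIRST(term) = { (, *, +, ], λ }.

{ (, *, +, ], λ }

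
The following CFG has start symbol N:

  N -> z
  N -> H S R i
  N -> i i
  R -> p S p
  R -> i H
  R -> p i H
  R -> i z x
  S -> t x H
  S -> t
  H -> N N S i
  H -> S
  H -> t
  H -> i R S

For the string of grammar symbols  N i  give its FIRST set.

{ i, t, z }

Add FIRST(N) = { i, t, z }; N is not nullable, stop.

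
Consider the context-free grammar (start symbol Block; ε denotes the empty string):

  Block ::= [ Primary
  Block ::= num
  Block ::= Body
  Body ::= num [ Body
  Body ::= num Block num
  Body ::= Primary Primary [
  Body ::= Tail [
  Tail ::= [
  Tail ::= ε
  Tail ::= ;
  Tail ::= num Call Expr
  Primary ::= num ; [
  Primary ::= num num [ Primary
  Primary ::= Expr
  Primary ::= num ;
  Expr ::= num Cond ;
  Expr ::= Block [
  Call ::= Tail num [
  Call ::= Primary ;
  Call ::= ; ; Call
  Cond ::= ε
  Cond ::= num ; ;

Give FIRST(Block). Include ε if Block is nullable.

Block ::= [ Primary contributes {[}.
Block ::= num contributes {num}.
From Block ::= Body: add FIRST(Body) = { ;, [, num }.
Union: FIRST(Block) = { ;, [, num }.

{ ;, [, num }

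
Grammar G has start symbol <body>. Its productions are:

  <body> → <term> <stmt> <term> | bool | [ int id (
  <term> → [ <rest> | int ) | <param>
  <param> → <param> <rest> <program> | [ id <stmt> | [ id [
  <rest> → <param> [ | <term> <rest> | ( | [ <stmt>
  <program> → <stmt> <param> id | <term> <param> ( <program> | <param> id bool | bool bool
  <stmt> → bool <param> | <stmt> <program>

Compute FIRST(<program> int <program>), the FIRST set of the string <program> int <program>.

Add FIRST(<program>) = { [, bool, int }; <program> is not nullable, stop.

{ [, bool, int }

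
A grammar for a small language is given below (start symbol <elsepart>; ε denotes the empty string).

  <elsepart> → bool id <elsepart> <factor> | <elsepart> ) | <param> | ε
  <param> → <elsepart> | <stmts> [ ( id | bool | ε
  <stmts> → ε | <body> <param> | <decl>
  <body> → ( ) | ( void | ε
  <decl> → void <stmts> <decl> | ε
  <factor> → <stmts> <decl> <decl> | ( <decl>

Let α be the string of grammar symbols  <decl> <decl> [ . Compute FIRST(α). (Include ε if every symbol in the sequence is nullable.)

{ [, void }

Add FIRST(<decl>)\{ε} = { void }; <decl> is nullable, continue.
Add FIRST(<decl>)\{ε} = { void }; <decl> is nullable, continue.
[ is a terminal; add {[} and stop.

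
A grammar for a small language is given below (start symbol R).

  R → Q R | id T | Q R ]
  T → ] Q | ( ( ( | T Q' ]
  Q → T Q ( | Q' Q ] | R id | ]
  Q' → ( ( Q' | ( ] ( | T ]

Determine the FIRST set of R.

From R → Q R: add FIRST(Q) = { (, ], id }.
R → id T contributes {id}.
From R → Q R ]: add FIRST(Q) = { (, ], id }.
Union: FIRST(R) = { (, ], id }.

{ (, ], id }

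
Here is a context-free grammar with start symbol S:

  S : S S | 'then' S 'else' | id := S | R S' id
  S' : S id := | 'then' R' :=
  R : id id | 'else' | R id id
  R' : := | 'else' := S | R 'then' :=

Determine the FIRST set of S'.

{ 'else', 'then', id }

From S' : S id :=: add FIRST(S) = { 'else', 'then', id }.
S' : 'then' R' := contributes {'then'}.
Union: FIRST(S') = { 'else', 'then', id }.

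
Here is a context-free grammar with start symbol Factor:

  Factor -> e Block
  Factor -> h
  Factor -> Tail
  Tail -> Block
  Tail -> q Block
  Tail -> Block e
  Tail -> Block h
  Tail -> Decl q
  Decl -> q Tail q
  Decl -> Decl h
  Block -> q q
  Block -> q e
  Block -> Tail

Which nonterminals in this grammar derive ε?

No nonterminal has an empty production or an RHS whose symbols are all nullable.

{ } (none)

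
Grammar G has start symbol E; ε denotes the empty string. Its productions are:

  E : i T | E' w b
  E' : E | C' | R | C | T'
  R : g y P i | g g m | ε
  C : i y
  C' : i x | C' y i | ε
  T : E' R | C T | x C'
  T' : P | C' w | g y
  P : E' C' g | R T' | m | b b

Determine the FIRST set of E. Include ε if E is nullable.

E : i T contributes {i}.
From E : E' w b: E' nullable, take FIRST(E') ∪ {w} = { b, g, i, m, w, y }.
Union: FIRST(E) = { b, g, i, m, w, y }.

{ b, g, i, m, w, y }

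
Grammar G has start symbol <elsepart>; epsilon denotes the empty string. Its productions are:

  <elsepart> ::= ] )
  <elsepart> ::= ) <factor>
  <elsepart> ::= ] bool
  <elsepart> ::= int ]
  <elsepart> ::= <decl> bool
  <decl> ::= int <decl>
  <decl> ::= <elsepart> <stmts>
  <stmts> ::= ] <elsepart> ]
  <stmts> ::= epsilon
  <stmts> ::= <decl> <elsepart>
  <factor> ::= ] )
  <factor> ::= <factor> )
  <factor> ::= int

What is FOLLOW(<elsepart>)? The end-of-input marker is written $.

<elsepart> is the start symbol, so $ ∈ FOLLOW(<elsepart>).
In <decl> ::= <elsepart> <stmts>: add FIRST(<stmts>)\{epsilon} = { ), ], int }.
  Since <stmts> is nullable, also add FOLLOW(<decl>) = { ), ], bool, int }.
In <stmts> ::= ] <elsepart> ]: add FIRST(]) = { ] }.
In <stmts> ::= <decl> <elsepart>: <elsepart> is at the end, add FOLLOW(<stmts>) = { ), ], bool, int }.
Union: FOLLOW(<elsepart>) = { $, ), ], bool, int }.

{ $, ), ], bool, int }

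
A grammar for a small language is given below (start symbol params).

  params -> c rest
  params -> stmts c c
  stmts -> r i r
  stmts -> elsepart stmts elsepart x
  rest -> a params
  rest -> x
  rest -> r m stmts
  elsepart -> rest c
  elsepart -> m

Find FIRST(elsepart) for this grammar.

From elsepart -> rest c: add FIRST(rest) = { a, r, x }.
elsepart -> m contributes {m}.
Union: FIRST(elsepart) = { a, m, r, x }.

{ a, m, r, x }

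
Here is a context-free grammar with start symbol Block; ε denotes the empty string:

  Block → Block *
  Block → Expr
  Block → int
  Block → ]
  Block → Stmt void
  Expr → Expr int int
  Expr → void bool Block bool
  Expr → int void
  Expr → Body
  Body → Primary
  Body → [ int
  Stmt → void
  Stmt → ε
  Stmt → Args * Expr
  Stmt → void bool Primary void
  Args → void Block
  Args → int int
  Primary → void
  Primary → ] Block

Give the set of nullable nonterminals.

{ Stmt }

Directly nullable (have an ε-production): Stmt.
No other nonterminal has a production whose RHS symbols are all nullable.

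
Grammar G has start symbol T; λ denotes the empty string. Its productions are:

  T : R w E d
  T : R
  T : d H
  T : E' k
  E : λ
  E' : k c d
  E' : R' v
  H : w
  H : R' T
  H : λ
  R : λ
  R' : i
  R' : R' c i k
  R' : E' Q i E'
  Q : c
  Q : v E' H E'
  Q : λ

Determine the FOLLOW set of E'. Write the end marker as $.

{ $, c, d, i, k, v, w }

In T : E' k: add FIRST(k) = { k }.
In R' : E' Q i E': add FIRST(Q i E') = { c, i, v }.
In R' : E' Q i E': E' is at the end, add FOLLOW(R') = { $, c, d, i, k, v, w }.
In Q : v E' H E': add FIRST(H E') = { i, k, w }.
In Q : v E' H E': E' is at the end, add FOLLOW(Q) = { i }.
Union: FOLLOW(E') = { $, c, d, i, k, v, w }.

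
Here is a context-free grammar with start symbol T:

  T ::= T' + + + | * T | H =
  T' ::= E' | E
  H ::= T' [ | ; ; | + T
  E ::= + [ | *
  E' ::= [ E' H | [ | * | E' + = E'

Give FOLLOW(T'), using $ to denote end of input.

In T ::= T' + + +: add FIRST(+ + +) = { + }.
In H ::= T' [: add FIRST([) = { [ }.
Union: FOLLOW(T') = { +, [ }.

{ +, [ }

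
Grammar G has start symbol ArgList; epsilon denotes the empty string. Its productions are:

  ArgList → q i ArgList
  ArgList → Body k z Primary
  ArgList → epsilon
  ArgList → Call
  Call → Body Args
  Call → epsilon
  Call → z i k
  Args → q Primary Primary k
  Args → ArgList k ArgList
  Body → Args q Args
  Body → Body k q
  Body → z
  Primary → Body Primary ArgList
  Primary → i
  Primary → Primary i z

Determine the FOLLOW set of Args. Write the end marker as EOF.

In Call → Body Args: Args is at the end, add FOLLOW(Call) = { EOF, i, k, q, z }.
In Body → Args q Args: add FIRST(q Args) = { q }.
In Body → Args q Args: Args is at the end, add FOLLOW(Body) = { i, k, q, z }.
Union: FOLLOW(Args) = { EOF, i, k, q, z }.

{ EOF, i, k, q, z }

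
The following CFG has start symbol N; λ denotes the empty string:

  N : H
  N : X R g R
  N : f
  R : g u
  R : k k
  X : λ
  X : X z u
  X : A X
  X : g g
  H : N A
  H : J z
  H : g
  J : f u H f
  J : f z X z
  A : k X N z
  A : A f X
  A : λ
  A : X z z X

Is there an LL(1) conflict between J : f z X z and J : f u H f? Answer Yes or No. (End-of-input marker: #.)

FIRST(f z X z) = { f } and FIRST(f u H f) = { f }.
Both contain f, so the two alternatives are not disjoint — LL(1) conflict.

Yes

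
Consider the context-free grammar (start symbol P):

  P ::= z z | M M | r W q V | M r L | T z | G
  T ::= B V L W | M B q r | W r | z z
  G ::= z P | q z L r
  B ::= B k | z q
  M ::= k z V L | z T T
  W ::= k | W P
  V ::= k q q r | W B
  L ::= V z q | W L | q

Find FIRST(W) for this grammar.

W ::= k contributes {k}.
From W ::= W P: add FIRST(W) = { k }.
Union: FIRST(W) = { k }.

{ k }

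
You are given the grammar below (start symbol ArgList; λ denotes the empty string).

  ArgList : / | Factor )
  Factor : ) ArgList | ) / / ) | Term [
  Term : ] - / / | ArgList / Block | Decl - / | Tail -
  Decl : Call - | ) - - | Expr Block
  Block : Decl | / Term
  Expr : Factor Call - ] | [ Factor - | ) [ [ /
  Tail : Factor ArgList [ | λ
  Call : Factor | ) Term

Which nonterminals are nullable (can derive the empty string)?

Directly nullable (have an λ-production): Tail.
No other nonterminal has a production whose RHS symbols are all nullable.

{ Tail }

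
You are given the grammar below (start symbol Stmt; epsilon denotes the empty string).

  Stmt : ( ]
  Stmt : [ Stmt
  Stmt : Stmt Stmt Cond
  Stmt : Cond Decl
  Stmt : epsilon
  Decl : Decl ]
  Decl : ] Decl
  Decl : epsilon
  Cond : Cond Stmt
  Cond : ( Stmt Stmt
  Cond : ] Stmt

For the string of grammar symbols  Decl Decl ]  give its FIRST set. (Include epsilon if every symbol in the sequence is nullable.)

{ ] }

Add FIRST(Decl)\{epsilon} = { ] }; Decl is nullable, continue.
Add FIRST(Decl)\{epsilon} = { ] }; Decl is nullable, continue.
] is a terminal; add {]} and stop.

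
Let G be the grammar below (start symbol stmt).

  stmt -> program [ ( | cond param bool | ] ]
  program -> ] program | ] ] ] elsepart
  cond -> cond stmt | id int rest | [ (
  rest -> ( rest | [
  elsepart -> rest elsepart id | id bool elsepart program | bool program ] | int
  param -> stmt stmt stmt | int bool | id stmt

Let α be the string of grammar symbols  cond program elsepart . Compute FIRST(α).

{ [, id }

Add FIRST(cond) = { [, id }; cond is not nullable, stop.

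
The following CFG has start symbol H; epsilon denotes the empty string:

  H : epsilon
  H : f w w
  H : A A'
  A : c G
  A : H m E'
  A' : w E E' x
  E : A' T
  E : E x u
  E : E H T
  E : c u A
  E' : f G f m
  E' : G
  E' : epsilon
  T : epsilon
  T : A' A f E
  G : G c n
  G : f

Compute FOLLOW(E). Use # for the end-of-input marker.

{ c, f, m, w, x }

In A' : w E E' x: add FIRST(E' x) = { f, x }.
In E : E x u: add FIRST(x u) = { x }.
In E : E H T: add FIRST(H T)\{epsilon} = { c, f, m, w }.
  Since H T is nullable, also add FOLLOW(E) = { c, f, m, w, x }.
In T : A' A f E: E is at the end, add FOLLOW(T) = { c, f, m, w, x }.
Union: FOLLOW(E) = { c, f, m, w, x }.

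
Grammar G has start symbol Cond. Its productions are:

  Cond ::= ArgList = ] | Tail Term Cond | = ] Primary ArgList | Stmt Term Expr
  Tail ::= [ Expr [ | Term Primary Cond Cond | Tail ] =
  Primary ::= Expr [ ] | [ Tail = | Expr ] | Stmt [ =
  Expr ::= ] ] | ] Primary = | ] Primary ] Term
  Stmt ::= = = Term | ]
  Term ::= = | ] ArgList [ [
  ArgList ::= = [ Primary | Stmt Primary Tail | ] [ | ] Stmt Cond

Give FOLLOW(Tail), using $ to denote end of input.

In Cond ::= Tail Term Cond: add FIRST(Term Cond) = { =, ] }.
In Tail ::= Tail ] =: add FIRST(] =) = { ] }.
In Primary ::= [ Tail =: add FIRST(=) = { = }.
In ArgList ::= Stmt Primary Tail: Tail is at the end, add FOLLOW(ArgList) = { $, =, [, ] }.
Union: FOLLOW(Tail) = { $, =, [, ] }.

{ $, =, [, ] }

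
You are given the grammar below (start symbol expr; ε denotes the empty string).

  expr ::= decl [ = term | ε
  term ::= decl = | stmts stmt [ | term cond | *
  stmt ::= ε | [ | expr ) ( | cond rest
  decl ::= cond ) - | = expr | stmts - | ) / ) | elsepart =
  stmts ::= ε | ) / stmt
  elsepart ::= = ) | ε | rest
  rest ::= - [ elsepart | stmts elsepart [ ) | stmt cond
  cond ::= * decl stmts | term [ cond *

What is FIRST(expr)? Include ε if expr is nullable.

{ ), *, -, =, [, ε }

From expr ::= decl [ = term: add FIRST(decl) = { ), *, -, =, [ }.
expr ::= ε contributes ε.
Union: FIRST(expr) = { ), *, -, =, [, ε }.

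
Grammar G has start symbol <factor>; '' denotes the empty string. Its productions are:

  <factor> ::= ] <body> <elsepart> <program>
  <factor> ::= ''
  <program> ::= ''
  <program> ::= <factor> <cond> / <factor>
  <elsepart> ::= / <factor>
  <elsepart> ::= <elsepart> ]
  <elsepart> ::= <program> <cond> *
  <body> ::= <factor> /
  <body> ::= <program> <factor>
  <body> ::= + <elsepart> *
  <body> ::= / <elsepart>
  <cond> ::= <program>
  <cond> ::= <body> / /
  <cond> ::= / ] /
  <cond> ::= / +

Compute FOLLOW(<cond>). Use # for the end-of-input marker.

In <program> ::= <factor> <cond> / <factor>: add FIRST(/ <factor>) = { / }.
In <elsepart> ::= <program> <cond> *: add FIRST(*) = { * }.
Union: FOLLOW(<cond>) = { *, / }.

{ *, / }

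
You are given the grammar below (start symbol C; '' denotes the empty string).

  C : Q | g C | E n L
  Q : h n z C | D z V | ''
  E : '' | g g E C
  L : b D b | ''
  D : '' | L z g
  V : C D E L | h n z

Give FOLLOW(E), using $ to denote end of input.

In C : E n L: add FIRST(n L) = { n }.
In E : g g E C: add FIRST(C)\{''} = { b, g, h, n, z }.
  Since C is nullable, also add FOLLOW(E) = { $, b, g, h, n, z }.
In V : C D E L: add FIRST(L)\{''} = { b }.
  Since L is nullable, also add FOLLOW(V) = { $, b, g, h, n, z }.
Union: FOLLOW(E) = { $, b, g, h, n, z }.

{ $, b, g, h, n, z }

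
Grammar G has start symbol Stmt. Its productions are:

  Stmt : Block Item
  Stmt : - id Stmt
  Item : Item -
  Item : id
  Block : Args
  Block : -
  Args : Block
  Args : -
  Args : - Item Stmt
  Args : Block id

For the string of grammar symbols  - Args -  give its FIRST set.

- is a terminal; add {-} and stop.

{ - }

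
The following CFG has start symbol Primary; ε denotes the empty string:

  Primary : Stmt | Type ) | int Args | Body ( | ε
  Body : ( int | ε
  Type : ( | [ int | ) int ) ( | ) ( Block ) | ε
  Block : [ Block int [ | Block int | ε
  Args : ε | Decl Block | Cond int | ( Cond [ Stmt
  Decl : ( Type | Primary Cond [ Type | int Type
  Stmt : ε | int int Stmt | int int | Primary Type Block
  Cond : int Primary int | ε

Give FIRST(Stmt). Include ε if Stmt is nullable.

{ (, ), [, int, ε }

Stmt : ε contributes ε.
Stmt : int int Stmt contributes {int}.
Stmt : int int contributes {int}.
From Stmt : Primary Type Block: Primary, Type, Block nullable, take FIRST(Primary) ∪ FIRST(Type) ∪ FIRST(Block) = { (, ), [, int }; also ε since the whole RHS is nullable.
Union: FIRST(Stmt) = { (, ), [, int, ε }.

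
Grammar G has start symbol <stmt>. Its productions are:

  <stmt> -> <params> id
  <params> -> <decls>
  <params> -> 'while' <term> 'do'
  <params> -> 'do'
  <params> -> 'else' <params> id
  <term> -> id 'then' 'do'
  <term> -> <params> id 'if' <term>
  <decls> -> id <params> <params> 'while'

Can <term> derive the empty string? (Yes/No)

No

No nonterminal in this grammar is nullable.
No production of <term> has an RHS whose symbols are all nullable, so <term> is not nullable.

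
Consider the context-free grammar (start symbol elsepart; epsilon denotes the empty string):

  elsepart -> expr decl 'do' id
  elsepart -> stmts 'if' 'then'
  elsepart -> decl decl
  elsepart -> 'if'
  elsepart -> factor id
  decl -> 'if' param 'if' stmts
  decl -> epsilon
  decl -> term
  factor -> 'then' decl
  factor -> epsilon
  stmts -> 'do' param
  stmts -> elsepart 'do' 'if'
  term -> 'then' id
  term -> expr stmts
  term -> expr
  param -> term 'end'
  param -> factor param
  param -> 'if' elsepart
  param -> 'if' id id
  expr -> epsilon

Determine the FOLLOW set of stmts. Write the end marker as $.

In elsepart -> stmts 'if' 'then': add FIRST('if' 'then') = { 'if' }.
In decl -> 'if' param 'if' stmts: stmts is at the end, add FOLLOW(decl) = { $, 'do', 'end', 'if', 'then', id }.
In term -> expr stmts: stmts is at the end, add FOLLOW(term) = { $, 'do', 'end', 'if', 'then', id }.
Union: FOLLOW(stmts) = { $, 'do', 'end', 'if', 'then', id }.

{ $, 'do', 'end', 'if', 'then', id }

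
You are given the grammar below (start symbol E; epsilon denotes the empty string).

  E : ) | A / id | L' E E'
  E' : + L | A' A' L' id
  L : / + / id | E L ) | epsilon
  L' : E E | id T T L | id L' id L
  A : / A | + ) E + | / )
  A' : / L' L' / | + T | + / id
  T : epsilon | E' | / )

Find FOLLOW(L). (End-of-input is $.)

In E' : + L: L is at the end, add FOLLOW(E') = { $, ), +, /, id }.
In L : E L ): add FIRST()) = { ) }.
In L' : id T T L: L is at the end, add FOLLOW(L') = { ), +, /, id }.
In L' : id L' id L: L is at the end, add FOLLOW(L') = { ), +, /, id }.
Union: FOLLOW(L) = { $, ), +, /, id }.

{ $, ), +, /, id }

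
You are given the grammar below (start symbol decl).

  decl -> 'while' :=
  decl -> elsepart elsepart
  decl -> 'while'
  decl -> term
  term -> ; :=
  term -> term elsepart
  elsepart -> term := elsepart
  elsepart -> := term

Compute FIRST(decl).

{ 'while', :=, ; }

decl -> 'while' := contributes {'while'}.
From decl -> elsepart elsepart: add FIRST(elsepart) = { :=, ; }.
decl -> 'while' contributes {'while'}.
From decl -> term: add FIRST(term) = { ; }.
Union: FIRST(decl) = { 'while', :=, ; }.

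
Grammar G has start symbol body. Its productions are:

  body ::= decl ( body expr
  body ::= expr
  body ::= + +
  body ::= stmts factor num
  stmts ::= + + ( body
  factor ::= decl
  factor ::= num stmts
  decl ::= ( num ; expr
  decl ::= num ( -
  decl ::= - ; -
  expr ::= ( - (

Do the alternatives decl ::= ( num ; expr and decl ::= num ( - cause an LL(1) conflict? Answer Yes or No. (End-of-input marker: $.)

FIRST(( num ; expr) = { ( } and FIRST(num ( -) = { num }.
The FIRST sets are disjoint and neither alternative is nullable — no conflict.

No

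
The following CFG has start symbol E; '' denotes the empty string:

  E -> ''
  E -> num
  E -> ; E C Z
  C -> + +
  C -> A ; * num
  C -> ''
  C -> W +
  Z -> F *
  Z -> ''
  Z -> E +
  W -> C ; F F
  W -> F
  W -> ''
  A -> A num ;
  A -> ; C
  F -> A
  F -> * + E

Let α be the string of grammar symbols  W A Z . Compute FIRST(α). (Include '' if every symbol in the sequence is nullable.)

{ *, +, ; }

Add FIRST(W)\{''} = { *, +, ; }; W is nullable, continue.
Add FIRST(A) = { ; }; A is not nullable, stop.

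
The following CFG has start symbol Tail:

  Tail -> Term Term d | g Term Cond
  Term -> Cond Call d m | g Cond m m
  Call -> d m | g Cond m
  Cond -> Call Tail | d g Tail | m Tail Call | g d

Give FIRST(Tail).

{ d, g, m }

From Tail -> Term Term d: add FIRST(Term) = { d, g, m }.
Tail -> g Term Cond contributes {g}.
Union: FIRST(Tail) = { d, g, m }.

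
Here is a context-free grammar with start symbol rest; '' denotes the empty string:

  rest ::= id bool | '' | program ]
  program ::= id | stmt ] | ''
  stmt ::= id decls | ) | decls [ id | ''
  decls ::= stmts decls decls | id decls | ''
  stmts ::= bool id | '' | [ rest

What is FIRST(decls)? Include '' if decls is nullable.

From decls ::= stmts decls decls: stmts, decls, decls nullable, take FIRST(stmts) ∪ FIRST(decls) ∪ FIRST(decls) = { [, bool, id }; also '' since the whole RHS is nullable.
decls ::= id decls contributes {id}.
decls ::= '' contributes ''.
Union: FIRST(decls) = { [, bool, id, '' }.

{ [, bool, id, '' }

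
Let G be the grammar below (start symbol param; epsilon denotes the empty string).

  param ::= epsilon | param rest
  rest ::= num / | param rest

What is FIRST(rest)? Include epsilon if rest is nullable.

{ num }

rest ::= num / contributes {num}.
From rest ::= param rest: param nullable, take FIRST(param) ∪ FIRST(rest) = { num }.
Union: FIRST(rest) = { num }.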